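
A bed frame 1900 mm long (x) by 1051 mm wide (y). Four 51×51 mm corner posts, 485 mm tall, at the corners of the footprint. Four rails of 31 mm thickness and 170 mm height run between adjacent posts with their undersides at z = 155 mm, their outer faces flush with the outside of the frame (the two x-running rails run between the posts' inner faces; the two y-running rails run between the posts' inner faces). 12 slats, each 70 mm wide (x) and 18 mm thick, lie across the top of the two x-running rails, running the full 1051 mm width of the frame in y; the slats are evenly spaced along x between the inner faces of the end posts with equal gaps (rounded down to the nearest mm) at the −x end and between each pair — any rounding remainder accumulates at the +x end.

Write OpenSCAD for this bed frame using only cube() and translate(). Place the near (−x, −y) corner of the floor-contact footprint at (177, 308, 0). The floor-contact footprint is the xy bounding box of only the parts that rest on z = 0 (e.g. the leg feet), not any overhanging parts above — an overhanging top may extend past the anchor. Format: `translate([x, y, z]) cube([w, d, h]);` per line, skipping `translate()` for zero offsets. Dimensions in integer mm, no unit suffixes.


translate([177, 308, 0]) cube([51, 51, 485]);
translate([177, 1308, 0]) cube([51, 51, 485]);
translate([2026, 308, 0]) cube([51, 51, 485]);
translate([2026, 1308, 0]) cube([51, 51, 485]);
translate([228, 308, 155]) cube([1798, 31, 170]);
translate([228, 1328, 155]) cube([1798, 31, 170]);
translate([177, 359, 155]) cube([31, 949, 170]);
translate([2046, 359, 155]) cube([31, 949, 170]);
translate([301, 308, 325]) cube([70, 1051, 18]);
translate([444, 308, 325]) cube([70, 1051, 18]);
translate([587, 308, 325]) cube([70, 1051, 18]);
translate([730, 308, 325]) cube([70, 1051, 18]);
translate([873, 308, 325]) cube([70, 1051, 18]);
translate([1016, 308, 325]) cube([70, 1051, 18]);
translate([1159, 308, 325]) cube([70, 1051, 18]);
translate([1302, 308, 325]) cube([70, 1051, 18]);
translate([1445, 308, 325]) cube([70, 1051, 18]);
translate([1588, 308, 325]) cube([70, 1051, 18]);
translate([1731, 308, 325]) cube([70, 1051, 18]);
translate([1874, 308, 325]) cube([70, 1051, 18]);


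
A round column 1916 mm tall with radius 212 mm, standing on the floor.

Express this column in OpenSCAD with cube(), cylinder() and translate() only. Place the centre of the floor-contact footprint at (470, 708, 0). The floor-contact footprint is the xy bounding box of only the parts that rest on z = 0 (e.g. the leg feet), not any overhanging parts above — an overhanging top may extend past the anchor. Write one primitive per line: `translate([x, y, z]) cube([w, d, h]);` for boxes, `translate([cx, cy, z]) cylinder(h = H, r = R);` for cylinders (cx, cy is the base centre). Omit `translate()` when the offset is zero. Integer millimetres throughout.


translate([470, 708, 0]) cylinder(h = 1916, r = 212);


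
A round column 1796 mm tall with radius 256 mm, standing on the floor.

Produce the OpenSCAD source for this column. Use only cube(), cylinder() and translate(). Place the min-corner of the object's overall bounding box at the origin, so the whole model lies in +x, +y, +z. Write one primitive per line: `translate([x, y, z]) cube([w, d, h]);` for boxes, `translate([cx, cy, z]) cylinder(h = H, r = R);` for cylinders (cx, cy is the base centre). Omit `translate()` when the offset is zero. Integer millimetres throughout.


translate([256, 256, 0]) cylinder(h = 1796, r = 256);


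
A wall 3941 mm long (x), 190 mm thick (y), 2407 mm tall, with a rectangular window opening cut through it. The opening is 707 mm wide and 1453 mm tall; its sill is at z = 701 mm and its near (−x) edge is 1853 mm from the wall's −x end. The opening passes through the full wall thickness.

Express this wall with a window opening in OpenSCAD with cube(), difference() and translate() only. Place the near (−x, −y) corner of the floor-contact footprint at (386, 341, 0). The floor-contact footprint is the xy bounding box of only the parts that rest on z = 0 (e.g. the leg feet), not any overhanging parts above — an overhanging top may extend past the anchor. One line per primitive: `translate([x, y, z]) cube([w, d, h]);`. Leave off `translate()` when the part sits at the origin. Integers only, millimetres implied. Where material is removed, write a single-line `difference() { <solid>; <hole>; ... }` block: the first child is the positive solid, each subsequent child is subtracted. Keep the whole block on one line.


difference() { translate([386, 341, 0]) cube([3941, 190, 2407]); translate([2239, 341, 701]) cube([707, 190, 1453]); }


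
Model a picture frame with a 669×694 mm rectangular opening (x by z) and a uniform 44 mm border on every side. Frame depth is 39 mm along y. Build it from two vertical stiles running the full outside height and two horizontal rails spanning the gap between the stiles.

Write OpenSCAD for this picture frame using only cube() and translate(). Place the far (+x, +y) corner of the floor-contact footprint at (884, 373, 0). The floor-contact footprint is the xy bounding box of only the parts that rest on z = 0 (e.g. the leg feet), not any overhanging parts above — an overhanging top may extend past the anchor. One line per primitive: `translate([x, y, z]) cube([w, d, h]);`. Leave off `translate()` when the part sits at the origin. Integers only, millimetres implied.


translate([127, 334, 0]) cube([44, 39, 782]);
translate([840, 334, 0]) cube([44, 39, 782]);
translate([171, 334, 0]) cube([669, 39, 44]);
translate([171, 334, 738]) cube([669, 39, 44]);


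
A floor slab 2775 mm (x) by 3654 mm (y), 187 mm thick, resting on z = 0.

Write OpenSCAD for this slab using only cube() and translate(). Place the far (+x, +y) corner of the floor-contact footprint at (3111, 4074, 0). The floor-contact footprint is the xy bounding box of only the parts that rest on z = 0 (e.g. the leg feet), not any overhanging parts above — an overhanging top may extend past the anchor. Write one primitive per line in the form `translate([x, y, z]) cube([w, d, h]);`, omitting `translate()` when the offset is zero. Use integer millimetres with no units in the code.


translate([336, 420, 0]) cube([2775, 3654, 187]);


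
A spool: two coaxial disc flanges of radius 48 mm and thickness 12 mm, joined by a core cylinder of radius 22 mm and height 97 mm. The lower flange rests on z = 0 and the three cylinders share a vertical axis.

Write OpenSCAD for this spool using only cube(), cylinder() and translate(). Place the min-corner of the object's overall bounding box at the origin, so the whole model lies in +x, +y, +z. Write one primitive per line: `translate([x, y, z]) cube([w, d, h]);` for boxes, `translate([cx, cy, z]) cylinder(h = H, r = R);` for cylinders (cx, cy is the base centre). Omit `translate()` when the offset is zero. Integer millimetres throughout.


translate([48, 48, 0]) cylinder(h = 12, r = 48);
translate([48, 48, 12]) cylinder(h = 97, r = 22);
translate([48, 48, 109]) cylinder(h = 12, r = 48);


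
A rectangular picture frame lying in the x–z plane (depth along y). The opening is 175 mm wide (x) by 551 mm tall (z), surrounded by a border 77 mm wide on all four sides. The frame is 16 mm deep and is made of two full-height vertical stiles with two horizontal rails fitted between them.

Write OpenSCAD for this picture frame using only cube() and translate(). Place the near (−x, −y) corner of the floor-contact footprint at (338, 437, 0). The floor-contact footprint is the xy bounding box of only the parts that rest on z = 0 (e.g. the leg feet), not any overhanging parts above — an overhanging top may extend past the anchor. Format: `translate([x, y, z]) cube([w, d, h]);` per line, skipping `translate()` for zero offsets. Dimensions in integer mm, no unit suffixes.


translate([338, 437, 0]) cube([77, 16, 705]);
translate([590, 437, 0]) cube([77, 16, 705]);
translate([415, 437, 0]) cube([175, 16, 77]);
translate([415, 437, 628]) cube([175, 16, 77]);


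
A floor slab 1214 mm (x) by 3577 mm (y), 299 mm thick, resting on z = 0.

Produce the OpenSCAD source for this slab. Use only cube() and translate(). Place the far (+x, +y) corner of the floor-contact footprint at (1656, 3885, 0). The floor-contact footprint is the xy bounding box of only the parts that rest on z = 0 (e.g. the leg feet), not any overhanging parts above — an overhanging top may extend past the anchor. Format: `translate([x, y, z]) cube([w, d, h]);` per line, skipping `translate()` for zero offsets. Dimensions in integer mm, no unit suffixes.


translate([442, 308, 0]) cube([1214, 3577, 299]);


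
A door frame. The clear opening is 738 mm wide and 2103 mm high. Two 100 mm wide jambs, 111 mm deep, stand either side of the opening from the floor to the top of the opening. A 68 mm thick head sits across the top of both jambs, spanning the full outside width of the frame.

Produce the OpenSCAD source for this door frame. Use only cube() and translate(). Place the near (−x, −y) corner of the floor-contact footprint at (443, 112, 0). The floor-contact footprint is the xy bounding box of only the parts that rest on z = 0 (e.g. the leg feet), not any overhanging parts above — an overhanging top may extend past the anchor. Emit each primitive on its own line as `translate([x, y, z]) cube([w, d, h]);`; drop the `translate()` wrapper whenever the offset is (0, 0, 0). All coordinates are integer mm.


translate([443, 112, 0]) cube([100, 111, 2103]);
translate([1281, 112, 0]) cube([100, 111, 2103]);
translate([443, 112, 2103]) cube([938, 111, 68]);


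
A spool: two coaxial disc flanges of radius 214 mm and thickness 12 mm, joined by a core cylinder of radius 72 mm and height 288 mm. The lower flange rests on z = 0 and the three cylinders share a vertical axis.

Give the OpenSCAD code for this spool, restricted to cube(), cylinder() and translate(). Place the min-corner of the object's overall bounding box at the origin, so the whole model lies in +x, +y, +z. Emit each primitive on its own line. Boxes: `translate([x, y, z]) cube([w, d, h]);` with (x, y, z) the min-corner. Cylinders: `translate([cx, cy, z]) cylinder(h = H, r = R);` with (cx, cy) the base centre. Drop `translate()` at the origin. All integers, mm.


translate([214, 214, 0]) cylinder(h = 12, r = 214);
translate([214, 214, 12]) cylinder(h = 288, r = 72);
translate([214, 214, 300]) cylinder(h = 12, r = 214);


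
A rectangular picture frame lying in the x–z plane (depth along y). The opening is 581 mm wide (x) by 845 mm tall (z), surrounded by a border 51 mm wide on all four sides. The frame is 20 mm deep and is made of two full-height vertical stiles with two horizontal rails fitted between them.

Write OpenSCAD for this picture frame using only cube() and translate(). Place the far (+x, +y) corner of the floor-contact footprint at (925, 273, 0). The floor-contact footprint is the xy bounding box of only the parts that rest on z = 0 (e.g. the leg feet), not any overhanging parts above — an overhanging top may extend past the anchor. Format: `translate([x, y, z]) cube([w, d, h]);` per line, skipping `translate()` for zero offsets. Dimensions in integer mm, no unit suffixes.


translate([242, 253, 0]) cube([51, 20, 947]);
translate([874, 253, 0]) cube([51, 20, 947]);
translate([293, 253, 0]) cube([581, 20, 51]);
translate([293, 253, 896]) cube([581, 20, 51]);


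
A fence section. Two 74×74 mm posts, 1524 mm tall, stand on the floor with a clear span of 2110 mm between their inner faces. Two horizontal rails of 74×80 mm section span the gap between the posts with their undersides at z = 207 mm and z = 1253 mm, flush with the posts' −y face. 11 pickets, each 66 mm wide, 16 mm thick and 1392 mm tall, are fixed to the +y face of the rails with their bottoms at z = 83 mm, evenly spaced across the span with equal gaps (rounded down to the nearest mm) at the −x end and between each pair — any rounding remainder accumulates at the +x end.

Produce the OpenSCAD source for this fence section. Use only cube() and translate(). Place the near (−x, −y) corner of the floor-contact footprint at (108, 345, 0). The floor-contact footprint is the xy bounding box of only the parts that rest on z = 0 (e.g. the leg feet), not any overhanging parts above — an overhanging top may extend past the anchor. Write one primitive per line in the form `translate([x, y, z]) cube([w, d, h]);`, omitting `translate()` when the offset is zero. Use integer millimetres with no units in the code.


translate([108, 345, 0]) cube([74, 74, 1524]);
translate([2292, 345, 0]) cube([74, 74, 1524]);
translate([182, 345, 207]) cube([2110, 74, 80]);
translate([182, 345, 1253]) cube([2110, 74, 80]);
translate([297, 419, 83]) cube([66, 16, 1392]);
translate([478, 419, 83]) cube([66, 16, 1392]);
translate([659, 419, 83]) cube([66, 16, 1392]);
translate([840, 419, 83]) cube([66, 16, 1392]);
translate([1021, 419, 83]) cube([66, 16, 1392]);
translate([1202, 419, 83]) cube([66, 16, 1392]);
translate([1383, 419, 83]) cube([66, 16, 1392]);
translate([1564, 419, 83]) cube([66, 16, 1392]);
translate([1745, 419, 83]) cube([66, 16, 1392]);
translate([1926, 419, 83]) cube([66, 16, 1392]);
translate([2107, 419, 83]) cube([66, 16, 1392]);


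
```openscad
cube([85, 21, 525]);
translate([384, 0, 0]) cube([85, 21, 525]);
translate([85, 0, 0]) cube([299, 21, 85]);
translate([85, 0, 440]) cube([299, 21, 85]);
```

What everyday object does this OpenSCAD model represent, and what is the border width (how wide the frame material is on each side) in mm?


A picture frame. The border width is 85 mm.

Four thin pieces enclosing a rectangular opening — a picture frame. The two full-height stiles are 525 mm tall; the top rail sits at z = 440 and is 85 mm tall, so the border above the opening is 525 − 440 = 85 mm, matching the stile x-width.


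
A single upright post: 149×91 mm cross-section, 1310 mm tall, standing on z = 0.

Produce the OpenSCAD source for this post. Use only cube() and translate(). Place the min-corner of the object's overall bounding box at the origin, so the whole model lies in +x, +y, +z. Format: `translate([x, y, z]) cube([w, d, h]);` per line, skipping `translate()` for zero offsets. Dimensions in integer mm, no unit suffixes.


cube([149, 91, 1310]);


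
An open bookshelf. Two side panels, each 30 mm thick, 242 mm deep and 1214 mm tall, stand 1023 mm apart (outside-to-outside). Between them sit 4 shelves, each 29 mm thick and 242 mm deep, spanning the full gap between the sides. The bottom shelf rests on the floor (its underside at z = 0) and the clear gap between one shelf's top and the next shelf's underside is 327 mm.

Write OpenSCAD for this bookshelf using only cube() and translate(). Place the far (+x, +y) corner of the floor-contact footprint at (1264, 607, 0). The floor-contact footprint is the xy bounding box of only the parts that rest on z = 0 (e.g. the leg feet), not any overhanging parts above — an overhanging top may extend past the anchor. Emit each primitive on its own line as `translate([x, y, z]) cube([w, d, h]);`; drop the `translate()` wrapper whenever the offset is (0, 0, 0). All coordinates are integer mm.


translate([241, 365, 0]) cube([30, 242, 1214]);
translate([1234, 365, 0]) cube([30, 242, 1214]);
translate([271, 365, 0]) cube([963, 242, 29]);
translate([271, 365, 356]) cube([963, 242, 29]);
translate([271, 365, 712]) cube([963, 242, 29]);
translate([271, 365, 1068]) cube([963, 242, 29]);


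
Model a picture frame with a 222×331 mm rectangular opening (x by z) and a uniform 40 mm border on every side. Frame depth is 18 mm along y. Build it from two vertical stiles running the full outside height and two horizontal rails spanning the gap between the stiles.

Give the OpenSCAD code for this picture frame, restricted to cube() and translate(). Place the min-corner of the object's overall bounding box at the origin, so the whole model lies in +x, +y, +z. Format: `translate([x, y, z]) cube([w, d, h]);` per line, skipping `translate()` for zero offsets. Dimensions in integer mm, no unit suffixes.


cube([40, 18, 411]);
translate([262, 0, 0]) cube([40, 18, 411]);
translate([40, 0, 0]) cube([222, 18, 40]);
translate([40, 0, 371]) cube([222, 18, 40]);


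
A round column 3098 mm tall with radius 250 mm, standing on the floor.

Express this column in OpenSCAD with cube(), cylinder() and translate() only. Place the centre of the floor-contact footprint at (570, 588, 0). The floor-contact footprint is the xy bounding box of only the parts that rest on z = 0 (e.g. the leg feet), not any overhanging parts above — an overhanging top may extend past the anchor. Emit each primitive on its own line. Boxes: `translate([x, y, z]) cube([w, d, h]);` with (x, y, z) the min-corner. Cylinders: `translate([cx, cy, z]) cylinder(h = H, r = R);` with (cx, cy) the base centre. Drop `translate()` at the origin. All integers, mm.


translate([570, 588, 0]) cylinder(h = 3098, r = 250);


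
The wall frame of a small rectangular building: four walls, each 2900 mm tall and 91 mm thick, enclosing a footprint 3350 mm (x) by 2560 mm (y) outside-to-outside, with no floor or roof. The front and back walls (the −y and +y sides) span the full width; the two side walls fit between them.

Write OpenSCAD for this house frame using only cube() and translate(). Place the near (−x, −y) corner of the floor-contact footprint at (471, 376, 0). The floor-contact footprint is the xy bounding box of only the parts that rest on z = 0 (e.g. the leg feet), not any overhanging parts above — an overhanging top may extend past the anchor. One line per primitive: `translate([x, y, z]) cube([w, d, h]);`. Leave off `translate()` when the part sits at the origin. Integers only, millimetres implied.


translate([471, 376, 0]) cube([3350, 91, 2900]);
translate([471, 2845, 0]) cube([3350, 91, 2900]);
translate([471, 467, 0]) cube([91, 2378, 2900]);
translate([3730, 467, 0]) cube([91, 2378, 2900]);


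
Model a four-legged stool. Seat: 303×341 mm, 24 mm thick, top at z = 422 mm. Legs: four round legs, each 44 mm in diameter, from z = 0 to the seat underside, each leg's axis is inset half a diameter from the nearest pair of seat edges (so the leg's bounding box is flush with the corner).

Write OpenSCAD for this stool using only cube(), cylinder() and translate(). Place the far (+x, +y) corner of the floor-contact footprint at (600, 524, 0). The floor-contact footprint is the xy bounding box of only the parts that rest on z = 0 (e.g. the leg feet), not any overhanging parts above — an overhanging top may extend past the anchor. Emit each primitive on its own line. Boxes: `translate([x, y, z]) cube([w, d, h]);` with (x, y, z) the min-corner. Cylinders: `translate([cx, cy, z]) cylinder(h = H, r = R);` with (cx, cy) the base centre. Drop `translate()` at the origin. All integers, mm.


translate([297, 183, 398]) cube([303, 341, 24]);
translate([319, 205, 0]) cylinder(h = 398, r = 22);
translate([578, 205, 0]) cylinder(h = 398, r = 22);
translate([319, 502, 0]) cylinder(h = 398, r = 22);
translate([578, 502, 0]) cylinder(h = 398, r = 22);


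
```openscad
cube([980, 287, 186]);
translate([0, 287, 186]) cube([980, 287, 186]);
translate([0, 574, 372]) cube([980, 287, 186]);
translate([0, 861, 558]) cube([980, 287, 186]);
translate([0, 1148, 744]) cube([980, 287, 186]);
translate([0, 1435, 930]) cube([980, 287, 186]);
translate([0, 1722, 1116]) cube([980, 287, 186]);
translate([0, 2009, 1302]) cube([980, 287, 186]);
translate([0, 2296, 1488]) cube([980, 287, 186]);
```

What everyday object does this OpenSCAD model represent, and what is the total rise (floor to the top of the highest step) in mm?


A staircase. The total rise is 1674 mm.

9 identical blocks, each offset up and back from the previous — a staircase. Each step is 186 mm tall and there are 9 of them, so the total rise is 9 × 186 = 1674 mm.


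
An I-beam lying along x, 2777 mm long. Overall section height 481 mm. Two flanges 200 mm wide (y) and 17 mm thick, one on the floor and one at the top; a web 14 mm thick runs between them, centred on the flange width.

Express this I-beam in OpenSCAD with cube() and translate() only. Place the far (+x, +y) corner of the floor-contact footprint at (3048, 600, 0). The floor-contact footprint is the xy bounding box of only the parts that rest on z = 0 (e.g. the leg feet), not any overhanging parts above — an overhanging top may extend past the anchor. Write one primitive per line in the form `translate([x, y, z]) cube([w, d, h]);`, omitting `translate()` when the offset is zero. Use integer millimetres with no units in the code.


translate([271, 400, 0]) cube([2777, 200, 17]);
translate([271, 493, 17]) cube([2777, 14, 447]);
translate([271, 400, 464]) cube([2777, 200, 17]);


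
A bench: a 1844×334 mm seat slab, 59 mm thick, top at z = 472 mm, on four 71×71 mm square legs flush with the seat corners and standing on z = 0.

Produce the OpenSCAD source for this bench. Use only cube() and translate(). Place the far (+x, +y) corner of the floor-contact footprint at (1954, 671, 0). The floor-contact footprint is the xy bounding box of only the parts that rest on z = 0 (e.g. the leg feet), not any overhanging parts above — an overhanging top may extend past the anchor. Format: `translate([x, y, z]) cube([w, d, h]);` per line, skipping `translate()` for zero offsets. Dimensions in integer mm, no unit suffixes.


translate([110, 337, 413]) cube([1844, 334, 59]);
translate([110, 337, 0]) cube([71, 71, 413]);
translate([110, 600, 0]) cube([71, 71, 413]);
translate([1883, 337, 0]) cube([71, 71, 413]);
translate([1883, 600, 0]) cube([71, 71, 413]);


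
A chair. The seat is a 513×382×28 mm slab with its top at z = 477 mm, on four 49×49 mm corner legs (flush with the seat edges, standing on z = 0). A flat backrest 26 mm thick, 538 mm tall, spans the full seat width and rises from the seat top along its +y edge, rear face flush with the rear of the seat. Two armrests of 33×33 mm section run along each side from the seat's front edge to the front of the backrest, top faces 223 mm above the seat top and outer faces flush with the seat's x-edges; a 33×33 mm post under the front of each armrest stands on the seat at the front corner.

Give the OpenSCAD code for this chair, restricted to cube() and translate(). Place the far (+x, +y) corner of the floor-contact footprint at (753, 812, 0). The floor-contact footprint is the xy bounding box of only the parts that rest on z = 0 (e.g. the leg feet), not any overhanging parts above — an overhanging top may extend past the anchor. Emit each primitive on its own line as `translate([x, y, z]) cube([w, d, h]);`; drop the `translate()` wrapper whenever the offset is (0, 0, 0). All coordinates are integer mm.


translate([240, 430, 449]) cube([513, 382, 28]);
translate([240, 430, 0]) cube([49, 49, 449]);
translate([704, 430, 0]) cube([49, 49, 449]);
translate([240, 763, 0]) cube([49, 49, 449]);
translate([704, 763, 0]) cube([49, 49, 449]);
translate([240, 786, 477]) cube([513, 26, 538]);
translate([240, 430, 667]) cube([33, 356, 33]);
translate([720, 430, 667]) cube([33, 356, 33]);
translate([240, 430, 477]) cube([33, 33, 190]);
translate([720, 430, 477]) cube([33, 33, 190]);


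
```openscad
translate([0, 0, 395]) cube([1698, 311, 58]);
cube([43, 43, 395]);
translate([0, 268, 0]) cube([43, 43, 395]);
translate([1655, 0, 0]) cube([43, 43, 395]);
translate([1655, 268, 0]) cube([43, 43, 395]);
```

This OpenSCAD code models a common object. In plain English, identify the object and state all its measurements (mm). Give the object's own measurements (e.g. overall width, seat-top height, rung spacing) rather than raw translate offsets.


A bench: a 1698×311 mm seat slab, 58 mm thick, top at z = 453 mm, on four 43×43 mm square legs flush with the seat corners and standing on z = 0.


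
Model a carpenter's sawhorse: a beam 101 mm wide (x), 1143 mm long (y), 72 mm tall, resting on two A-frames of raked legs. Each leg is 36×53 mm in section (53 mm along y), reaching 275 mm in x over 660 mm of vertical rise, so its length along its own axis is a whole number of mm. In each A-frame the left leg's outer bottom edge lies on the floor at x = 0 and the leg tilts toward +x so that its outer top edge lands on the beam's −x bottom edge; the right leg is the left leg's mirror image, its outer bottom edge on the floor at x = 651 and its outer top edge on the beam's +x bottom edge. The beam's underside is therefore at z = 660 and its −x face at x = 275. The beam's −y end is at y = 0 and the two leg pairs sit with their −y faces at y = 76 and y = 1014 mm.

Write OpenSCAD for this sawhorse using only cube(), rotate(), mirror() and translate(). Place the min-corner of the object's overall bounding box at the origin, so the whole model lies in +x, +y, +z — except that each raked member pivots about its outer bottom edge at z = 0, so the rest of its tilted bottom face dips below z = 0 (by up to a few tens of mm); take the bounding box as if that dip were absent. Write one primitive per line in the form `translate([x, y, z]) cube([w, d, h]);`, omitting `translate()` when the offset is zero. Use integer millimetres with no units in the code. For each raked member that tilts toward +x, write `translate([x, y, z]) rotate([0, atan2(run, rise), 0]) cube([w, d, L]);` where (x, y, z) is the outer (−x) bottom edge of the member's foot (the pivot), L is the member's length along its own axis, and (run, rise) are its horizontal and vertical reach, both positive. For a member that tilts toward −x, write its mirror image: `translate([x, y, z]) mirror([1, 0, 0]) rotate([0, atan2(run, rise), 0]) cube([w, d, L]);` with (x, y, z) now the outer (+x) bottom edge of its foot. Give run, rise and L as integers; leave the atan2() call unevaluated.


translate([275, 0, 660]) cube([101, 1143, 72]);
translate([0, 76, 0]) rotate([0, atan2(275, 660), 0]) cube([36, 53, 715]);
translate([651, 76, 0]) mirror([1, 0, 0]) rotate([0, atan2(275, 660), 0]) cube([36, 53, 715]);
translate([0, 1014, 0]) rotate([0, atan2(275, 660), 0]) cube([36, 53, 715]);
translate([651, 1014, 0]) mirror([1, 0, 0]) rotate([0, atan2(275, 660), 0]) cube([36, 53, 715]);


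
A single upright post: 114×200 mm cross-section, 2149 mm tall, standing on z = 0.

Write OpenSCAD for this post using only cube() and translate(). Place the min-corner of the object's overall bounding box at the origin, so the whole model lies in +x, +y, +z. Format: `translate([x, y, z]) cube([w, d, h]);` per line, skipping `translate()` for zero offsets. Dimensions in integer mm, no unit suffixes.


cube([114, 200, 2149]);


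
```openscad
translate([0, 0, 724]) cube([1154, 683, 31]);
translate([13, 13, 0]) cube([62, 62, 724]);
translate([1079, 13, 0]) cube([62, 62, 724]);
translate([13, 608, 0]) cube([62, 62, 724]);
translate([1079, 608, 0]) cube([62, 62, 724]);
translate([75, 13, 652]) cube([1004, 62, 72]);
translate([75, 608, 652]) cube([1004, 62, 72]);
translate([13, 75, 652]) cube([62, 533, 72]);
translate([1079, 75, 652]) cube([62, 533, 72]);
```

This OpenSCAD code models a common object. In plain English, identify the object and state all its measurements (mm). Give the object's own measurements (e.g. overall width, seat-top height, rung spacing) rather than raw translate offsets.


A table: top 1154 mm (x) × 683 mm (y), 31 mm thick, upper face at z = 755 mm, on four 62×62 mm square legs, each inset 13 mm from the nearest pair of top edges from z = 0 to the bottom of the top. Four apron rails, 62 mm thick and 72 mm tall, run between adjacent legs with their top edges flush with the underside of the top and their outer faces flush with the legs' outer faces.


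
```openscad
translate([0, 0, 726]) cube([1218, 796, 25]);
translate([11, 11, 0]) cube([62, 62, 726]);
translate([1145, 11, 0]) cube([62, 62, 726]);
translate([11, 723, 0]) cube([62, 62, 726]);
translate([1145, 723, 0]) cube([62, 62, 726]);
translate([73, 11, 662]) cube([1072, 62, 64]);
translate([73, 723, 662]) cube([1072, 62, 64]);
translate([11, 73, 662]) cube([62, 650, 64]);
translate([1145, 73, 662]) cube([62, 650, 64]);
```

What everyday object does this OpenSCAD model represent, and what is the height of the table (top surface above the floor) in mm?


A table. The table height is 751 mm.

A 1218×796×25 slab sits at z = 726 on four 62 mm square posts — a table. The top surface is at 726 + 25 = 751 mm.


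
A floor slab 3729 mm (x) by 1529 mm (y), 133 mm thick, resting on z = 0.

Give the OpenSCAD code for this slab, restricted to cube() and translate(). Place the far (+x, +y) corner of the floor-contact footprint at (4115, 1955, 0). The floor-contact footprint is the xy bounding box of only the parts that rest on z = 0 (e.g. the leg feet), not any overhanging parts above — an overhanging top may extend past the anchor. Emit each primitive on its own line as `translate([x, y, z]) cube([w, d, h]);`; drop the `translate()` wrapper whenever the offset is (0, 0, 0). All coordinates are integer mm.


translate([386, 426, 0]) cube([3729, 1529, 133]);


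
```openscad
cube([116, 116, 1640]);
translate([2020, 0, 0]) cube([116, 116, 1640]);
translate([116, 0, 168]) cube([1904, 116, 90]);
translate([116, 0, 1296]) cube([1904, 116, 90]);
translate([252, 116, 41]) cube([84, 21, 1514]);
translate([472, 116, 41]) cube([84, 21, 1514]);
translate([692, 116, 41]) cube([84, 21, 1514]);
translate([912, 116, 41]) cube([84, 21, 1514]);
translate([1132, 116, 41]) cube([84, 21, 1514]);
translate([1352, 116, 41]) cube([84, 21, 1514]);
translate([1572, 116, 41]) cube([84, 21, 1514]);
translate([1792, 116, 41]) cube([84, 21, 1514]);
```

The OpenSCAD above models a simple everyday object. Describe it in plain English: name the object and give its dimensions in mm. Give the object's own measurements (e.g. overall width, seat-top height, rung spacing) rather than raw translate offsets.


A fence section. Two 116×116 mm posts, 1640 mm tall, stand on the floor with a clear span of 1904 mm between their inner faces. Two horizontal rails of 116×90 mm section span the gap between the posts with their undersides at z = 168 mm and z = 1296 mm, flush with the posts' −y face. 8 pickets, each 84 mm wide, 21 mm thick and 1514 mm tall, are fixed to the +y face of the rails with their bottoms at z = 41 mm, spaced across the span with a 136 mm gap after the −x post and between neighbouring pickets, with 144 mm left before the +x post.


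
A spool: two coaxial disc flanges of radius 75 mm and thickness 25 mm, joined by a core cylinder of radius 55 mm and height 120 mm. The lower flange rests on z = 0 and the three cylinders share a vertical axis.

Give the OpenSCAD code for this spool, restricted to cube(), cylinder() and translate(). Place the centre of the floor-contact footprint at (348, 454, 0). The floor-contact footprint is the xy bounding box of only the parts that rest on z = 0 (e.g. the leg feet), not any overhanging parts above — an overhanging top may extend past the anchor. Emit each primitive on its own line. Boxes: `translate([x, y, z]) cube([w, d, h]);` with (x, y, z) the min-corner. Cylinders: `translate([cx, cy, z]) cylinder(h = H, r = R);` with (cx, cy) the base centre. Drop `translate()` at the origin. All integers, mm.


translate([348, 454, 0]) cylinder(h = 25, r = 75);
translate([348, 454, 25]) cylinder(h = 120, r = 55);
translate([348, 454, 145]) cylinder(h = 25, r = 75);


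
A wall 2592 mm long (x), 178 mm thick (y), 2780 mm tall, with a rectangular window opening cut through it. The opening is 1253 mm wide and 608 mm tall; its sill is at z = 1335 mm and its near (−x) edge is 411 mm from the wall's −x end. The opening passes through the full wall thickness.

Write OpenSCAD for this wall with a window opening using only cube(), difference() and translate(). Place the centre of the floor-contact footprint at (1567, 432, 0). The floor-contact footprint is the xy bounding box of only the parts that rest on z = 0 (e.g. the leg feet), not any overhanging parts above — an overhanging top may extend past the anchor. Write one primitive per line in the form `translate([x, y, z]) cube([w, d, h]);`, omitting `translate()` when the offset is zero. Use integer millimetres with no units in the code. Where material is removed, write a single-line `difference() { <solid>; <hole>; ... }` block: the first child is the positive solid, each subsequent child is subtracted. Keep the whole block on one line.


difference() { translate([271, 343, 0]) cube([2592, 178, 2780]); translate([682, 343, 1335]) cube([1253, 178, 608]); }


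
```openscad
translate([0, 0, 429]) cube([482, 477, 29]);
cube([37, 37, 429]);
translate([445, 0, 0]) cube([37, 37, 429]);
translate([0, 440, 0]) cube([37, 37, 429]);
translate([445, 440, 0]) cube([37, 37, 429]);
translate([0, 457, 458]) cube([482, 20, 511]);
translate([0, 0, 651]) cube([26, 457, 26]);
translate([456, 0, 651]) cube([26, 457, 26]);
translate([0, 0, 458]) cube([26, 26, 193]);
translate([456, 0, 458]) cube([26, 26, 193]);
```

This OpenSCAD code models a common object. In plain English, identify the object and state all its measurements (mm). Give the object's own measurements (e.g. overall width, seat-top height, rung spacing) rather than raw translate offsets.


A chair. The seat is a 482×477×29 mm slab with its top at z = 458 mm, on four 37×37 mm corner legs (flush with the seat edges, standing on z = 0). A flat backrest 20 mm thick, 511 mm tall, spans the full seat width and rises from the seat top along its +y edge, rear face flush with the rear of the seat. Two armrests of 26×26 mm section run along each side from the seat's front edge to the front of the backrest, top faces 219 mm above the seat top and outer faces flush with the seat's x-edges; a 26×26 mm post under the front of each armrest stands on the seat at the front corner.


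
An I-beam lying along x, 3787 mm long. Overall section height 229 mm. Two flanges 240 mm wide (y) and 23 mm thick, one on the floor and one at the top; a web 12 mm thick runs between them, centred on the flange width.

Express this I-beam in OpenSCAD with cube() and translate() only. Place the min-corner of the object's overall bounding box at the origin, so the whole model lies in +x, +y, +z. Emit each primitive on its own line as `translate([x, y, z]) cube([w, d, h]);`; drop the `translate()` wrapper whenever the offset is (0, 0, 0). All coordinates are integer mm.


cube([3787, 240, 23]);
translate([0, 114, 23]) cube([3787, 12, 183]);
translate([0, 0, 206]) cube([3787, 240, 23]);


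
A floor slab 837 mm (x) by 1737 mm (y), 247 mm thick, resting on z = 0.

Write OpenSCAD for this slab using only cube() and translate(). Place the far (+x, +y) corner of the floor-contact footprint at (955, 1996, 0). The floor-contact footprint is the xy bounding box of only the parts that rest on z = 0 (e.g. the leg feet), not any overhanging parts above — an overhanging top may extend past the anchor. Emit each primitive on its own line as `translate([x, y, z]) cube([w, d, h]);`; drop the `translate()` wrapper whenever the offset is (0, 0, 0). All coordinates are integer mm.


translate([118, 259, 0]) cube([837, 1737, 247]);


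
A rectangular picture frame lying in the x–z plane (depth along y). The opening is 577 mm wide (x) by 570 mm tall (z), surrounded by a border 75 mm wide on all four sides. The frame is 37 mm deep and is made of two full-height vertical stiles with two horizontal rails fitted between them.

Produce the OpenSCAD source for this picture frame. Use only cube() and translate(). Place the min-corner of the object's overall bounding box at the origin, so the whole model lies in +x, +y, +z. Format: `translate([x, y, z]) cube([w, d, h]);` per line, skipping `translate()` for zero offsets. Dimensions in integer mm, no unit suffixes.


cube([75, 37, 720]);
translate([652, 0, 0]) cube([75, 37, 720]);
translate([75, 0, 0]) cube([577, 37, 75]);
translate([75, 0, 645]) cube([577, 37, 75]);


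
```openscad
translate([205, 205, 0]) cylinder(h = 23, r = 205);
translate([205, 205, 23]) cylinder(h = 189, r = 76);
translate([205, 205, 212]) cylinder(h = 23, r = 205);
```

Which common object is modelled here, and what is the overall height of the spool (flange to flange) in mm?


A spool. The overall height is 235 mm.

Three coaxial cylinders, large–small–large — a spool. Two 23 mm flanges and a 189 mm core give 23 + 189 + 23 = 235 mm.


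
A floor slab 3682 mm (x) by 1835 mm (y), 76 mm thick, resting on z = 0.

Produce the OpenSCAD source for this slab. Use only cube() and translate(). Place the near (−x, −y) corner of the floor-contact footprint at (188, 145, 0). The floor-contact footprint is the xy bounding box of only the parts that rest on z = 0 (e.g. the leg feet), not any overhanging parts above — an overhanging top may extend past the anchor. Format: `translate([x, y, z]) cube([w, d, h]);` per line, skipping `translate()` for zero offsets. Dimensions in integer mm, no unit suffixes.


translate([188, 145, 0]) cube([3682, 1835, 76]);


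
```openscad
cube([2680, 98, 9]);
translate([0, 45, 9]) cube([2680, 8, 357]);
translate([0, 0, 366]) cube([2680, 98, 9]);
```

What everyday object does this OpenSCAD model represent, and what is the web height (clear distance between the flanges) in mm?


An I-beam. The web height is 357 mm.

Two wide flanges with a thin centred web — an I-beam. Overall 375 mm minus two 9 mm flanges gives a web of 375 − 2·9 = 357 mm.


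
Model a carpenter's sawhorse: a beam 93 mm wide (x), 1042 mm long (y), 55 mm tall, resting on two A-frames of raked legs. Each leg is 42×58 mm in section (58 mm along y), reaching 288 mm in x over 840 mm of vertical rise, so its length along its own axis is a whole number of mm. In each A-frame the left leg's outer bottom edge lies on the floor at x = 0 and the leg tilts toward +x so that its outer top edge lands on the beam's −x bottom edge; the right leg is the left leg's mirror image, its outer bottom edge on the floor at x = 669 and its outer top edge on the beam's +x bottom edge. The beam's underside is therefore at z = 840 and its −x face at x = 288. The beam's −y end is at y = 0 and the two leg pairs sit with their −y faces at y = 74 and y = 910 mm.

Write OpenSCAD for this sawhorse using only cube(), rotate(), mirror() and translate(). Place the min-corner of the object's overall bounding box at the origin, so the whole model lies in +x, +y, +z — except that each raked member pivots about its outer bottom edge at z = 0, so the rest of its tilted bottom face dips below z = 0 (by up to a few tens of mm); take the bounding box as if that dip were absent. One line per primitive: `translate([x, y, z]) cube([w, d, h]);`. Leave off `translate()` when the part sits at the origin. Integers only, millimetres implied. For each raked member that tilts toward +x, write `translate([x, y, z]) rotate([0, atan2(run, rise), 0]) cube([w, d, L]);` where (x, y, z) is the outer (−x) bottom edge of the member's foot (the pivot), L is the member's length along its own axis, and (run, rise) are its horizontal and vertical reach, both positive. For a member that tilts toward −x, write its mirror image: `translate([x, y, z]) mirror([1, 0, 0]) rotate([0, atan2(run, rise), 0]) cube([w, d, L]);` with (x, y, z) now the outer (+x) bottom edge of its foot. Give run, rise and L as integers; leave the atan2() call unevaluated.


translate([288, 0, 840]) cube([93, 1042, 55]);
translate([0, 74, 0]) rotate([0, atan2(288, 840), 0]) cube([42, 58, 888]);
translate([669, 74, 0]) mirror([1, 0, 0]) rotate([0, atan2(288, 840), 0]) cube([42, 58, 888]);
translate([0, 910, 0]) rotate([0, atan2(288, 840), 0]) cube([42, 58, 888]);
translate([669, 910, 0]) mirror([1, 0, 0]) rotate([0, atan2(288, 840), 0]) cube([42, 58, 888]);


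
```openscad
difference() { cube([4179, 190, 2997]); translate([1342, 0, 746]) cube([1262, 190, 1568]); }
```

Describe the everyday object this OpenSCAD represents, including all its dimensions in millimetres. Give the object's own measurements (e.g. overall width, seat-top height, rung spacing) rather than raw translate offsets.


A wall 4179 mm long (x), 190 mm thick (y), 2997 mm tall, with a rectangular window opening cut through it. The opening is 1262 mm wide and 1568 mm tall; its sill is at z = 746 mm and its near (−x) edge is 1342 mm from the wall's −x end. The opening passes through the full wall thickness.
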